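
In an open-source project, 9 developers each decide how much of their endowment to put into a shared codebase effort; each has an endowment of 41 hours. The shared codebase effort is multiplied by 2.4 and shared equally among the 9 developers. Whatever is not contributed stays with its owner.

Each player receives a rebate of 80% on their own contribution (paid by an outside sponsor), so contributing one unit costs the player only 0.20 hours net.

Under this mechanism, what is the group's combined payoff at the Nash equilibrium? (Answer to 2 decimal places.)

1180.80 hours

Under the mechanism each unit contributed yields (2.4/9) / 0.20 = 1.3333 back to its contributor per unit of net cost, which exceeds 1, making full contribution the dominant choice for everyone.
At the Nash equilibrium everyone contributes 41. Group total payoff = 9 × (41 × 0.80 + 2.4 × 41) = 1180.80.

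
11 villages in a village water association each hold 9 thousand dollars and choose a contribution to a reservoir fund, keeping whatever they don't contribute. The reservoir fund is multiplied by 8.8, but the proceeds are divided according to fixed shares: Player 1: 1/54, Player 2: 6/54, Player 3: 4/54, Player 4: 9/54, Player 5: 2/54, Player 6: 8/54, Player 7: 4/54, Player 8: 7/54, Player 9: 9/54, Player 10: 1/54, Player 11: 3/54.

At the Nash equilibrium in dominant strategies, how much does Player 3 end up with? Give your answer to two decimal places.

For player j, contributing a unit is worthwhile iff 8.8 × (j's share) ≥ 1, i.e. iff j's share is at least 0.1136.
Player 4, Player 6, Player 8 and Player 9 are above the threshold, contributing 9 each; the remaining 7 contribute 0. Total contributed: 36.
Player 3 keeps 9 and receives 8.8 × 36 × 4/54 = 23.47 from the reservoir fund, for a payoff of 32.47.

32.47 thousand dollars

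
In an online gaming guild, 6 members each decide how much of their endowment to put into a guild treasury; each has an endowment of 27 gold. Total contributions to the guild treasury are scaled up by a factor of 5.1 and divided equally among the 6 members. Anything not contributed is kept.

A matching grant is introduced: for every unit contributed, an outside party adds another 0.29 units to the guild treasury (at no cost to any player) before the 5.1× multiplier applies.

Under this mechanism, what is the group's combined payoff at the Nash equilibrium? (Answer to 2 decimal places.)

1065.80 gold

Under the mechanism each unit contributed yields 5.1 × 1.29 / 6 = 1.0965 back to its contributor per unit of net cost, which exceeds 1, making full contribution the dominant choice for everyone.
So the Nash equilibrium is full contribution by all 6; the group earns 5.1 × 1.29 × 162 = 1065.80.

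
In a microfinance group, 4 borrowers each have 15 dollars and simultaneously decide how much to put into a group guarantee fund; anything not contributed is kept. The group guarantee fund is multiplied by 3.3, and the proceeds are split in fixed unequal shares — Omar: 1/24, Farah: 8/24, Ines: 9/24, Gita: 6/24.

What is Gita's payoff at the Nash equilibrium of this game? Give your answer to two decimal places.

39.75 dollars

A player with share s gets back 3.3·s per unit contributed, so full contribution is dominant for anyone with s > 1/3.3 = 0.3030 and zero contribution is dominant for anyone below.
Farah and Ines clear that bar, contributing 15 each; the remaining 2 contribute 0. Total contributed: 30.
Gita keeps 15 and receives 3.3 × 30 × 6/24 = 24.75 from the group guarantee fund, for a payoff of 39.75.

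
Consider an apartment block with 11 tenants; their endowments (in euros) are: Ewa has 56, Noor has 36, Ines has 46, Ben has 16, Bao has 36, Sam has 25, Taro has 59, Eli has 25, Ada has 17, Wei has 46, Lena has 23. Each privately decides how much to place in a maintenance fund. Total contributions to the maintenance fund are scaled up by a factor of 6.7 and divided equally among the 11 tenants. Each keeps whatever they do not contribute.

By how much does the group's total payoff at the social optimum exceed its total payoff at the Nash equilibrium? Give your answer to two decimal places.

2194.50 euros

The private return per contributed unit is 6.7/11 = 0.6091 < 1 for every player regardless of endowment, so the Nash equilibrium is zero contribution and the group total is Σ E_j = 56 + 36 + 46 + 16 + 36 + 25 + 59 + 25 + 17 + 46 + 23 = 385.
Each contributed unit returns 6.700 to the group, so the social optimum is full contribution by everyone: group total = 6.700 × 385 = 2579.50.
Efficiency loss = (6.700 − 1) × 385 = 2194.50.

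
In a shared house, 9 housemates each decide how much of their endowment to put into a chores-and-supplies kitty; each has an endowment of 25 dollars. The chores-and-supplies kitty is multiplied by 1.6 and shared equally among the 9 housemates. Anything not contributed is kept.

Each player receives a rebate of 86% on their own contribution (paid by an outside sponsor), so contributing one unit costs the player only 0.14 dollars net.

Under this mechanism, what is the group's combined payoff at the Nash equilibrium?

553.50 dollars

The effective private return per unit is now (1.6/9) / 0.14 = 1.2698 > 1, so every player's dominant strategy flips to full contribution.
So the Nash equilibrium is full contribution by all 9; the group earns 9 × (25 × 0.86 + 1.6 × 25) = 553.50.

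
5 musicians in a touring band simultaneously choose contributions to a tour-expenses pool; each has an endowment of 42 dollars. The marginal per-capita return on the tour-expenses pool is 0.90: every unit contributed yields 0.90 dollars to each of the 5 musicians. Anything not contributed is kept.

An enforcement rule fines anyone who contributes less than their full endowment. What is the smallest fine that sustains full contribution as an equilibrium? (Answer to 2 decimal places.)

Given the others contribute fully, the best deviation is to contribute 0 (any partial contribution still incurs the fine and gives up units whose private return 0.90 is below 1).
Deviating from 42 to 0 saves 42 dollars but forfeits the deviator's share of the drop in the tour-expenses pool: 0.90 × 42 = 37.80.
So the deviation gain is 42 − 37.80 = 4.20, and the fine must be at least 4.20 dollars to wipe it out.

4.20 dollars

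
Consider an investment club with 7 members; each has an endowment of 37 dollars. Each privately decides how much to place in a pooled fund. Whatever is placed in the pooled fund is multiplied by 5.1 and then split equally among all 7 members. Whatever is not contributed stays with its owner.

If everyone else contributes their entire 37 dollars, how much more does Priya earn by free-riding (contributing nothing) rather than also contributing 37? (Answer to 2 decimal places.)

10.04 dollars

Switching from a contribution of 37 to 0 lets Priya keep an extra 37 dollars, but lowers the pooled fund by 37, which costs Priya their own share of that drop: 5.1/7 × 37 = 26.96.
Net gain = 37 − 26.96 = 10.04. The private return per contributed unit (0.7286) is below 1, so free-riding is indeed the best response regardless of what the others do.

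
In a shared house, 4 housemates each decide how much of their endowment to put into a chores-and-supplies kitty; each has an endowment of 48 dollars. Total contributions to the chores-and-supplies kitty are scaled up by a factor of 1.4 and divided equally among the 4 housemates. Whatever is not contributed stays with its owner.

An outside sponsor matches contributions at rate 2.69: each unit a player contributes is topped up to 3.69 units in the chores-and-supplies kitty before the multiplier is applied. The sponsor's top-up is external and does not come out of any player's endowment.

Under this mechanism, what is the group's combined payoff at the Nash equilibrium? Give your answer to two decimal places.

991.87 dollars

With the mechanism, a contributed unit returns 1.4 × 3.69 / 4 = 1.2915 per unit of net cost to the contributor — now above 1 — so contributing fully is weakly dominant for every player.
So the Nash equilibrium is full contribution by all 4; the group earns 1.4 × 3.69 × 192 = 991.87.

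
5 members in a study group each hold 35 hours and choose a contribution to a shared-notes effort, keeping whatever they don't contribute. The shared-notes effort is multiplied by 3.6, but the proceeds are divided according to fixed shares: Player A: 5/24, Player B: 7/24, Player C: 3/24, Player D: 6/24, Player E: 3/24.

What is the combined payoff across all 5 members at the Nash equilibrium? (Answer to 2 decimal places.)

266.00 hours

For player j, contributing a unit is worthwhile iff 3.6 × (j's share) ≥ 1, i.e. iff j's share is at least 0.2778.
Only Player B (7/24) clears that bar, contributing 35; the remaining 4 contribute 0. Total contributed: 35.
The shared-notes effort pays out 3.6 × 35 = 126.00 in total (split across the unequal shares, but the aggregate is all that matters for the group sum).
The 4 free-riders keep 35 each, adding 140. Group total = 140 + 126.00 = 266.00.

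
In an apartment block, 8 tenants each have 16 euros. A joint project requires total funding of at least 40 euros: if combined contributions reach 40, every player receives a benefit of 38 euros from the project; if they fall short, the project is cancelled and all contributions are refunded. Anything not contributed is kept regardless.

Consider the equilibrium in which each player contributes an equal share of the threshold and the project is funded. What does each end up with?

49 euros

Equal share of the threshold: 40/8 = 5.
At this profile no one gains by cutting their contribution: any cut drops the total below 40, the project is cancelled, contributions are refunded, and the deviator ends with 16, which is less than 16 − 5 + 38 = 49. Contributing more than 5 just wastes the excess. So contributing exactly 5 is a best response.
Each player's payoff: 16 − 5 + 38 = 49.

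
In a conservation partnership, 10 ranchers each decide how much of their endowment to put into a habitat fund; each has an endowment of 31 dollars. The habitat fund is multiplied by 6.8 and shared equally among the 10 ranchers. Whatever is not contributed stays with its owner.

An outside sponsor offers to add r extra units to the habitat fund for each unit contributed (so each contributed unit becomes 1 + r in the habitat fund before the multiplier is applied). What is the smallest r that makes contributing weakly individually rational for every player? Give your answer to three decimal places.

0.471

With matching at rate r, one contributed unit becomes (1 + r) in the habitat fund and returns 6.8 × (1 + r) / 10 to the contributor.
Setting this equal to 1: 1 + r = 10/6.8 = 1.4706.
So the minimum matching rate is r = 1.4706 − 1 = 0.471.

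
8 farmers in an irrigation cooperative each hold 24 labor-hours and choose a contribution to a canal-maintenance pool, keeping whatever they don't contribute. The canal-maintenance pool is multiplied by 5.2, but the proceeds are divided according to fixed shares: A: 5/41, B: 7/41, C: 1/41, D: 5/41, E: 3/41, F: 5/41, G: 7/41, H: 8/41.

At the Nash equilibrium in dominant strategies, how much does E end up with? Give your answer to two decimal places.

33.13 labor-hours

For player j, contributing a unit is worthwhile iff 5.2 × (j's share) ≥ 1, i.e. iff j's share is at least 0.1923.
H alone (share 8/41) is above the threshold, contributing 24; the remaining 7 contribute 0. Total contributed: 24.
E keeps 24 and receives 5.2 × 24 × 3/41 = 9.13 from the canal-maintenance pool, for a payoff of 33.13.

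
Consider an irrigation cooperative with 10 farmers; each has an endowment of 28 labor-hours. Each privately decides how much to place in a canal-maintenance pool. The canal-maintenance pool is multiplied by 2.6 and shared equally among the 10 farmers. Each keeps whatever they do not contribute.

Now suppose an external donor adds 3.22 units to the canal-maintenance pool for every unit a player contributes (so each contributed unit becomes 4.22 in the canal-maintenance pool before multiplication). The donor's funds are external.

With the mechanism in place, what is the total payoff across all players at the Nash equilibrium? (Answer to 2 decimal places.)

3072.16 labor-hours

The effective private return per unit is now 2.6 × 4.22 / 10 = 1.0972 > 1, so every player's dominant strategy flips to full contribution.
At the Nash equilibrium everyone contributes 28. Group total payoff = 2.6 × 4.22 × 280 = 3072.16.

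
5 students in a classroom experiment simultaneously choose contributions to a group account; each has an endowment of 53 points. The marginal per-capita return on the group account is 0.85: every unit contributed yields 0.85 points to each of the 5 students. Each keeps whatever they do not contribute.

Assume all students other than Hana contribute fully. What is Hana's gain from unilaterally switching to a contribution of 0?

Switching from a contribution of 53 to 0 lets Hana keep an extra 53 points, but lowers the group account by 53, which costs Hana their own share of that drop: 0.85 × 53 = 45.05.
Net gain = 53 − 45.05 = 7.95. The private return per contributed unit (0.85) is below 1, so free-riding is indeed the best response regardless of what the others do.

7.95 points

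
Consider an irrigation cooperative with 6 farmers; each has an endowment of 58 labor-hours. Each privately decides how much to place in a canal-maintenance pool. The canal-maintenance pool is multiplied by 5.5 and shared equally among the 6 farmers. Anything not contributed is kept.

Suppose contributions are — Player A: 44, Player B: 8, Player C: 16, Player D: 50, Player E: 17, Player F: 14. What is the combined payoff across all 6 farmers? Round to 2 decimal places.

Total contributed: 44 + 8 + 16 + 50 + 17 + 14 = 149; total kept: 6 × 58 − 149 = 199.
The canal-maintenance pool pays out 5.5 × 149 = 819.50 in aggregate.
Group total = 199 + 819.50 = 1018.50.

1018.50 labor-hours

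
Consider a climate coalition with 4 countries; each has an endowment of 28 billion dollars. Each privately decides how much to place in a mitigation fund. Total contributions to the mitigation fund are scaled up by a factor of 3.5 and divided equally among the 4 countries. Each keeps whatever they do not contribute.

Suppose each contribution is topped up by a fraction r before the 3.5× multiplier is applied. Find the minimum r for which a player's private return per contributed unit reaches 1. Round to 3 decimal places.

With matching at rate r, one contributed unit becomes (1 + r) in the mitigation fund and returns 3.5 × (1 + r) / 4 to the contributor.
Setting this equal to 1: 1 + r = 4/3.5 = 1.1429.
So the minimum matching rate is r = 1.1429 − 1 = 0.143.

0.143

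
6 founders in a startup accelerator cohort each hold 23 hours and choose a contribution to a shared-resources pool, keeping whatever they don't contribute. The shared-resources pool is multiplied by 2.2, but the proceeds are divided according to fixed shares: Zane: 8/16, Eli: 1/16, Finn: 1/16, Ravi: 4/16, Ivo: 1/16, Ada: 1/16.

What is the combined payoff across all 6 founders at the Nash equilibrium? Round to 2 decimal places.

165.60 hours

For player j, contributing a unit is worthwhile iff 2.2 × (j's share) ≥ 1, i.e. iff j's share is at least 0.4545.
The only share above 0.4545 is Zane's 8/16, contributing 23; the remaining 5 contribute 0. Total contributed: 23.
The shared-resources pool pays out 2.2 × 23 = 50.60 in total (split across the unequal shares, but the aggregate is all that matters for the group sum).
The 5 free-riders keep 23 each, adding 115. Group total = 115 + 50.60 = 165.60.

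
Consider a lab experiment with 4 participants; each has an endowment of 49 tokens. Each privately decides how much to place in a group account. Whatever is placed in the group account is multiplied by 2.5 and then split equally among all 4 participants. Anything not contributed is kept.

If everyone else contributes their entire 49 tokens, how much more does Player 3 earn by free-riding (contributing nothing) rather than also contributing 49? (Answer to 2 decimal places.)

18.38 tokens

Switching from a contribution of 49 to 0 lets Player 3 keep an extra 49 tokens, but lowers the group account by 49, which costs Player 3 their own share of that drop: 2.5/4 × 49 = 30.62.
Net gain = 49 − 30.62 = 18.38. The private return per contributed unit (0.6250) is below 1, so free-riding is indeed the best response regardless of what the others do.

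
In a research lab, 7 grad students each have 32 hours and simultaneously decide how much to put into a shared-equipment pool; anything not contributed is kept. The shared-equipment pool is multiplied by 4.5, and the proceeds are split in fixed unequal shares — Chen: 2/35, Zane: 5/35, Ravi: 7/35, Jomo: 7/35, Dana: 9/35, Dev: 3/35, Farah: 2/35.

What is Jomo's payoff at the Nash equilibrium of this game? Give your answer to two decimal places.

A player with share s gets back 4.5·s per unit contributed, so full contribution is dominant for anyone with s > 1/4.5 = 0.2222 and zero contribution is dominant for anyone below.
Dana alone (share 9/35) is above the threshold, contributing 32; the remaining 6 contribute 0. Total contributed: 32.
Jomo keeps 32 and receives 4.5 × 32 × 7/35 = 28.80 from the shared-equipment pool, for a payoff of 60.80.

60.80 hours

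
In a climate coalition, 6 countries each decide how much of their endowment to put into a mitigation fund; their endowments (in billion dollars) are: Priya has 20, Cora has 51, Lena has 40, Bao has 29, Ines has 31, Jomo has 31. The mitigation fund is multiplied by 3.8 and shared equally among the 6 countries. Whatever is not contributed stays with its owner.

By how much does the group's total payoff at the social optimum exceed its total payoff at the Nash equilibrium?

565.60 billion dollars

The private return per contributed unit is 3.8/6 = 0.6333 < 1 for every player regardless of endowment, so the Nash equilibrium is zero contribution and the group total is Σ E_j = 20 + 51 + 40 + 29 + 31 + 31 = 202.
Each contributed unit returns 3.800 to the group, so the social optimum is full contribution by everyone: group total = 3.800 × 202 = 767.60.
Efficiency loss = (3.800 − 1) × 202 = 565.60.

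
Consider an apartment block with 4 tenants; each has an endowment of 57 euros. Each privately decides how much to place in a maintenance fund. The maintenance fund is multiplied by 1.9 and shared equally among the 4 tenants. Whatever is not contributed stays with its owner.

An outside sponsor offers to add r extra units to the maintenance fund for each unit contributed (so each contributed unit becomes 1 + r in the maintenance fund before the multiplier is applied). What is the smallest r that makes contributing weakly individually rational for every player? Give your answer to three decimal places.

1.105

With matching at rate r, one contributed unit becomes (1 + r) in the maintenance fund and returns 1.9 × (1 + r) / 4 to the contributor.
Setting this equal to 1: 1 + r = 4/1.9 = 2.1053.
So the minimum matching rate is r = 2.1053 − 1 = 1.105.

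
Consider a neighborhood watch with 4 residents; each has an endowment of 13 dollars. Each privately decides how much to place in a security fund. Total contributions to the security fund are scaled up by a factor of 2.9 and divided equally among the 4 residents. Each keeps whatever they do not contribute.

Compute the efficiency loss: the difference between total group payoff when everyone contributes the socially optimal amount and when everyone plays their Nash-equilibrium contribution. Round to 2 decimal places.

98.80 dollars

Each contributed unit returns 2.9/4 = 0.7250 to its contributor — below 1 — so contributing 0 is dominant for every player. At the Nash equilibrium everyone keeps their 13, and the group total is 4 × 13 = 52.
Each contributed unit returns 2.900 to the group as a whole (0.7250 to each of 4 players), which exceeds 1, so the social optimum is full contribution: group total = 2.900 × 52 = 150.80.
Efficiency loss = 150.80 − 52 = 98.80.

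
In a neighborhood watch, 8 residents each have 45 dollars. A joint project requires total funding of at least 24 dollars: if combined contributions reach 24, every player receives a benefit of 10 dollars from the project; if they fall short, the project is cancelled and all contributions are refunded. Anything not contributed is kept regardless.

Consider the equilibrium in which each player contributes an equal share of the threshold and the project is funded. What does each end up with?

52 dollars

Equal share of the threshold: 24/8 = 3.
At this profile no one gains by cutting their contribution: any cut drops the total below 24, the project is cancelled, contributions are refunded, and the deviator ends with 45, which is less than 45 − 3 + 10 = 52. Contributing more than 3 just wastes the excess. So contributing exactly 3 is a best response.
Each player's payoff: 45 − 3 + 10 = 52.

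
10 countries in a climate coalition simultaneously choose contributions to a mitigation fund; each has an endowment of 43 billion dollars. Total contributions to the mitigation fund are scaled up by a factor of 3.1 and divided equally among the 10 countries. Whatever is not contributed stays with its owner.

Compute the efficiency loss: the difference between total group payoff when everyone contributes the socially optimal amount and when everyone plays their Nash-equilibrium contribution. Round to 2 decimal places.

Each contributed unit returns 3.1/10 = 0.3100 to its contributor — below 1 — so contributing 0 is dominant for every player. At the Nash equilibrium everyone keeps their 43, and the group total is 10 × 43 = 430.
Each contributed unit returns 3.100 to the group as a whole (0.3100 to each of 10 players), which exceeds 1, so the social optimum is full contribution: group total = 3.100 × 430 = 1333.00.
Efficiency loss = 1333.00 − 430 = 903.00.

903.00 billion dollars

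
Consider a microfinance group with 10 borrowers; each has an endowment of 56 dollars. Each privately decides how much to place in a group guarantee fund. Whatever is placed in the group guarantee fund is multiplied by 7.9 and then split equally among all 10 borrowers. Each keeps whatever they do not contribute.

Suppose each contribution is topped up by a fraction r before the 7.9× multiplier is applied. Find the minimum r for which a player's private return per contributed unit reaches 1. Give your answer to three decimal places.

0.266

With matching at rate r, one contributed unit becomes (1 + r) in the group guarantee fund and returns 7.9 × (1 + r) / 10 to the contributor.
Setting this equal to 1: 1 + r = 10/7.9 = 1.2658.
So the minimum matching rate is r = 1.2658 − 1 = 0.266.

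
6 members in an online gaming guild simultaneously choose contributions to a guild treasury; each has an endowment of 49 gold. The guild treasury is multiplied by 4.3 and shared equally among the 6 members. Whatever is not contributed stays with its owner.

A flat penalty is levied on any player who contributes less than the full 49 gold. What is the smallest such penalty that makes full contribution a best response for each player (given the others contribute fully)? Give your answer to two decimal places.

13.88 gold

Given the others contribute fully, the best deviation is to contribute 0 (any partial contribution still incurs the fine and gives up units whose private return 0.7167 is below 1).
Deviating from 49 to 0 saves 49 gold but forfeits the deviator's share of the drop in the guild treasury: 4.3/6 × 49 = 35.12.
So the deviation gain is 49 − 35.12 = 13.88, and the fine must be at least 13.88 gold to wipe it out.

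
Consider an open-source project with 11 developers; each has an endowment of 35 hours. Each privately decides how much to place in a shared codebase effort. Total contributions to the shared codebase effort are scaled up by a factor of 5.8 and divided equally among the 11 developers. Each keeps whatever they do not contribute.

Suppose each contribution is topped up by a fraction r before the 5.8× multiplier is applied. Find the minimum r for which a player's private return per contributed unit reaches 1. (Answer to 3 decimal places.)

With matching at rate r, one contributed unit becomes (1 + r) in the shared codebase effort and returns 5.8 × (1 + r) / 11 to the contributor.
Setting this equal to 1: 1 + r = 11/5.8 = 1.8966.
So the minimum matching rate is r = 1.8966 − 1 = 0.897.

0.897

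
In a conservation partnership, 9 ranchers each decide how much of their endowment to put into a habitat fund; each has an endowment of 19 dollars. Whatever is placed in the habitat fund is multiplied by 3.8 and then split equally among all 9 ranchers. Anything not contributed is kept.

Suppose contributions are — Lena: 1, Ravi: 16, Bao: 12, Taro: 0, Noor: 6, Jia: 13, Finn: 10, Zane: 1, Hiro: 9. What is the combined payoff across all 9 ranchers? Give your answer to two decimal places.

Total contributed: 1 + 16 + 12 + 0 + 6 + 13 + 10 + 1 + 9 = 68; total kept: 9 × 19 − 68 = 103.
The habitat fund pays out 3.8 × 68 = 258.40 in aggregate.
Group total = 103 + 258.40 = 361.40.

361.40 dollars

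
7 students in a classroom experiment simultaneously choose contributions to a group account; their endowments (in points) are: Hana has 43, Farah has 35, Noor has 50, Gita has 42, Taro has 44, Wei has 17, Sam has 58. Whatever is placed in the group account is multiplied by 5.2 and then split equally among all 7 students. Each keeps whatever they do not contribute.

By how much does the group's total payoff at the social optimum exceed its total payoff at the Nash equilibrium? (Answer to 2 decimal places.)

1213.80 points

The private return per contributed unit is 5.2/7 = 0.7429 < 1 for every player regardless of endowment, so the Nash equilibrium is zero contribution and the group total is Σ E_j = 43 + 35 + 50 + 42 + 44 + 17 + 58 = 289.
Each contributed unit returns 5.200 to the group, so the social optimum is full contribution by everyone: group total = 5.200 × 289 = 1502.80.
Efficiency loss = (5.200 − 1) × 289 = 1213.80.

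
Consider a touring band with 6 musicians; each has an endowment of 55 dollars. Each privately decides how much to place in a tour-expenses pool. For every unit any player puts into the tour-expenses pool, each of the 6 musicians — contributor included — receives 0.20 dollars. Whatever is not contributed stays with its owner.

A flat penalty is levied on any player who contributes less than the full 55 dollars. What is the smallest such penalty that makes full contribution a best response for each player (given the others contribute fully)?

44.00 dollars

Given the others contribute fully, the best deviation is to contribute 0 (any partial contribution still incurs the fine and gives up units whose private return 0.20 is below 1).
Deviating from 55 to 0 saves 55 dollars but forfeits the deviator's share of the drop in the tour-expenses pool: 0.20 × 55 = 11.00.
So the deviation gain is 55 − 11.00 = 44.00, and the fine must be at least 44.00 dollars to wipe it out.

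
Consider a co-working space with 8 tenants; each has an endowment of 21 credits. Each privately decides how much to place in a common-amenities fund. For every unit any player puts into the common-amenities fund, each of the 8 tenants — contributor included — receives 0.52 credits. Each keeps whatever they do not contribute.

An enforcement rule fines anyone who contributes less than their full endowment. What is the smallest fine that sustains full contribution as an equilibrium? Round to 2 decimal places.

Given the others contribute fully, the best deviation is to contribute 0 (any partial contribution still incurs the fine and gives up units whose private return 0.52 is below 1).
Deviating from 21 to 0 saves 21 credits but forfeits the deviator's share of the drop in the common-amenities fund: 0.52 × 21 = 10.92.
So the deviation gain is 21 − 10.92 = 10.08, and the fine must be at least 10.08 credits to wipe it out.

10.08 credits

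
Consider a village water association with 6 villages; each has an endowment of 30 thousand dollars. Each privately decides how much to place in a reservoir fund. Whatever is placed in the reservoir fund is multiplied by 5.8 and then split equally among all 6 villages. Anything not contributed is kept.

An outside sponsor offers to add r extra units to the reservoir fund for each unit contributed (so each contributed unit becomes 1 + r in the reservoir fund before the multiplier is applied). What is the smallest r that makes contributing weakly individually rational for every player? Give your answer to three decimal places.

With matching at rate r, one contributed unit becomes (1 + r) in the reservoir fund and returns 5.8 × (1 + r) / 6 to the contributor.
Setting this equal to 1: 1 + r = 6/5.8 = 1.0345.
So the minimum matching rate is r = 1.0345 − 1 = 0.034.

0.034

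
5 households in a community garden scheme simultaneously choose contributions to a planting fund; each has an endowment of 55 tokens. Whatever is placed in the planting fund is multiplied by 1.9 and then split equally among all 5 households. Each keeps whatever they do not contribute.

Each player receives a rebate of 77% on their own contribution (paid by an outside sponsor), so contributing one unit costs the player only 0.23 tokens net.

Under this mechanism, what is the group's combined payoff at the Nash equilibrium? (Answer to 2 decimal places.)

734.25 tokens

Under the mechanism each unit contributed yields (1.9/5) / 0.23 = 1.6522 back to its contributor per unit of net cost, which exceeds 1, making full contribution the dominant choice for everyone.
At the Nash equilibrium everyone contributes 55. Group total payoff = 5 × (55 × 0.77 + 1.9 × 55) = 734.25.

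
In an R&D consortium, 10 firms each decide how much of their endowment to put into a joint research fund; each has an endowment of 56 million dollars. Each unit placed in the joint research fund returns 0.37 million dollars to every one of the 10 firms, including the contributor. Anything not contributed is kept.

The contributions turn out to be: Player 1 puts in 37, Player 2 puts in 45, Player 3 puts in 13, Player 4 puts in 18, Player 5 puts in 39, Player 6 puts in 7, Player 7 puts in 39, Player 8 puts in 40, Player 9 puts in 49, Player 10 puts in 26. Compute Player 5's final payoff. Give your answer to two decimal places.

132.81 million dollars

Total contributed: 37 + 45 + 13 + 18 + 39 + 7 + 39 + 40 + 49 + 26 = 313.
Each receives 0.37 × 313 = 115.81 from the joint research fund.
Player 5 keeps 56 − 39 = 17, so Player 5's payoff is 17 + 115.81 = 132.81.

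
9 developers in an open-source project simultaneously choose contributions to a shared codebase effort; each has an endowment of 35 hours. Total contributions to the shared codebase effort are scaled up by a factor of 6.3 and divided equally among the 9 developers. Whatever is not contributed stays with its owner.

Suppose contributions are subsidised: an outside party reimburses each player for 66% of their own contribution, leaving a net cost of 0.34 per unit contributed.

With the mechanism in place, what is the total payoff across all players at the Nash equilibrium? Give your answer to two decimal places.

The effective private return per unit is now (6.3/9) / 0.34 = 2.0588 > 1, so every player's dominant strategy flips to full contribution.
So the Nash equilibrium is full contribution by all 9; the group earns 9 × (35 × 0.66 + 6.3 × 35) = 2192.40.

2192.40 hours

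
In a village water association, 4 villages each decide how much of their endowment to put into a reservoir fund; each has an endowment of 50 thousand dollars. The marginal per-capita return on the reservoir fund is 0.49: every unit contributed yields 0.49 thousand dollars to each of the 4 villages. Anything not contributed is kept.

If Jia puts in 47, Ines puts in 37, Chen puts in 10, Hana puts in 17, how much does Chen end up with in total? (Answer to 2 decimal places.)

Total contributed: 47 + 37 + 10 + 17 = 111.
Each receives 0.49 × 111 = 54.39 from the reservoir fund.
Chen keeps 50 − 10 = 40, so Chen's payoff is 40 + 54.39 = 94.39.

94.39 thousand dollars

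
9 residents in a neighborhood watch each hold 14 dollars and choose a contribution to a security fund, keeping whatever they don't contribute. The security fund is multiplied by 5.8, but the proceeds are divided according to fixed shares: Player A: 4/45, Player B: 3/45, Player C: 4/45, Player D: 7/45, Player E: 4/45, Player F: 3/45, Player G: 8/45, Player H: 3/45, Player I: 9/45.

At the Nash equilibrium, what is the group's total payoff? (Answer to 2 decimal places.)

260.40 dollars

A player with share s gets back 5.8·s per unit contributed, so full contribution is dominant for anyone with s > 1/5.8 = 0.1724 and zero contribution is dominant for anyone below.
Player G and Player I are above the threshold, contributing 14 each; the remaining 7 contribute 0. Total contributed: 28.
The security fund pays out 5.8 × 28 = 162.40 in total (split across the unequal shares, but the aggregate is all that matters for the group sum).
The 7 free-riders keep 14 each, adding 98. Group total = 98 + 162.40 = 260.40.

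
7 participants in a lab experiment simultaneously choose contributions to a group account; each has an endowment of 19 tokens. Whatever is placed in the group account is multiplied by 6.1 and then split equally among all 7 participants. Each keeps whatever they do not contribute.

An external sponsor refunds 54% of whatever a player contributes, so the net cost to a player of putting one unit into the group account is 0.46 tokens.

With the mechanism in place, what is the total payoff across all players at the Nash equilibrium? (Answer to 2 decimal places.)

With the mechanism, a contributed unit returns (6.1/7) / 0.46 = 1.8944 per unit of net cost to the contributor — now above 1 — so contributing fully is weakly dominant for every player.
At the Nash equilibrium everyone contributes 19. Group total payoff = 7 × (19 × 0.54 + 6.1 × 19) = 883.12.

883.12 tokens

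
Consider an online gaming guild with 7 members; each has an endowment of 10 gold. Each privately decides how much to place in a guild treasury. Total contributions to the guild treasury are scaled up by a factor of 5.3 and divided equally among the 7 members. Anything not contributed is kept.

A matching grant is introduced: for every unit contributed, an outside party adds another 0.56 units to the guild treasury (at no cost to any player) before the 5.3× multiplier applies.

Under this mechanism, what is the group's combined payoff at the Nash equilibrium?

With the mechanism, a contributed unit returns 5.3 × 1.56 / 7 = 1.1811 per unit of net cost to the contributor — now above 1 — so contributing fully is weakly dominant for every player.
At the Nash equilibrium everyone contributes 10. Group total payoff = 5.3 × 1.56 × 70 = 578.76.

578.76 gold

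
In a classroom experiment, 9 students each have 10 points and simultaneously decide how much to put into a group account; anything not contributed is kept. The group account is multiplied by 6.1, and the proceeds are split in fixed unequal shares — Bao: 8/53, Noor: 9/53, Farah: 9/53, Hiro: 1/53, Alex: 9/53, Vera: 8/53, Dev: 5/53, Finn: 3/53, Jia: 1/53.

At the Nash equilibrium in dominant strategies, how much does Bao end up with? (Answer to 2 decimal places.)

For player j, contributing a unit is worthwhile iff 6.1 × (j's share) ≥ 1, i.e. iff j's share is at least 0.1639.
Noor, Farah and Alex are above the threshold, contributing 10 each; the remaining 6 contribute 0. Total contributed: 30.
Bao keeps 10 and receives 6.1 × 30 × 8/53 = 27.62 from the group account, for a payoff of 37.62.

37.62 points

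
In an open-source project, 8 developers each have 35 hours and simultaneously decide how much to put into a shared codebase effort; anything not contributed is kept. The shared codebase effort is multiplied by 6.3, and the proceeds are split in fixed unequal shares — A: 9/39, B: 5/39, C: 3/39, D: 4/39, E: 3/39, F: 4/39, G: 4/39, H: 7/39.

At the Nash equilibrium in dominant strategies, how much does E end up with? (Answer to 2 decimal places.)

A player with share s gets back 6.3·s per unit contributed, so full contribution is dominant for anyone with s > 1/6.3 = 0.1587 and zero contribution is dominant for anyone below.
A and H clear that bar, contributing 35 each; the remaining 6 contribute 0. Total contributed: 70.
E keeps 35 and receives 6.3 × 70 × 3/39 = 33.92 from the shared codebase effort, for a payoff of 68.92.

68.92 hours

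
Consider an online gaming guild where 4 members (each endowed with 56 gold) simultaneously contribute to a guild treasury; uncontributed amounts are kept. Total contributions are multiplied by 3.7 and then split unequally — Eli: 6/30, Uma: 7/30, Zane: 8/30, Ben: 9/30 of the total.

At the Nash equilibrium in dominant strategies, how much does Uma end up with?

104.35 gold

For player j, contributing a unit is worthwhile iff 3.7 × (j's share) ≥ 1, i.e. iff j's share is at least 0.2703.
Ben alone (share 9/30) is above the threshold, contributing 56; the remaining 3 contribute 0. Total contributed: 56.
Uma keeps 56 and receives 3.7 × 56 × 7/30 = 48.35 from the guild treasury, for a payoff of 104.35.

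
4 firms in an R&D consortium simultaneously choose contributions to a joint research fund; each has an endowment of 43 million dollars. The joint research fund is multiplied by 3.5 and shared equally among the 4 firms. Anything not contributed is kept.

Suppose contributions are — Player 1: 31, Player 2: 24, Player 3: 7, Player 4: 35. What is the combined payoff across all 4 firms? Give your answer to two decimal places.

414.50 million dollars

Total contributed: 31 + 24 + 7 + 35 = 97; total kept: 4 × 43 − 97 = 75.
The joint research fund pays out 3.5 × 97 = 339.50 in aggregate.
Group total = 75 + 339.50 = 414.50.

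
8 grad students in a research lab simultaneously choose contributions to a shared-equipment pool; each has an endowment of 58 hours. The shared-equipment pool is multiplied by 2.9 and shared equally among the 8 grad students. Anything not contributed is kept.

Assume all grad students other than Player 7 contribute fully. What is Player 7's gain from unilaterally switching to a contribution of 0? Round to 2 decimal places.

36.98 hours

Switching from a contribution of 58 to 0 lets Player 7 keep an extra 58 hours, but lowers the shared-equipment pool by 58, which costs Player 7 their own share of that drop: 2.9/8 × 58 = 21.02.
Net gain = 58 − 21.02 = 36.98. The private return per contributed unit (0.3625) is below 1, so free-riding is indeed the best response regardless of what the others do.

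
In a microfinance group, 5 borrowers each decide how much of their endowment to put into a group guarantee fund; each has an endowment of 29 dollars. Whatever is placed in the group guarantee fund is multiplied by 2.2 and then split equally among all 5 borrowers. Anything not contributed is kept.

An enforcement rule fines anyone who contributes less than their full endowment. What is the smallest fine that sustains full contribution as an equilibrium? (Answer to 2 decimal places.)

16.24 dollars

Given the others contribute fully, the best deviation is to contribute 0 (any partial contribution still incurs the fine and gives up units whose private return 0.4400 is below 1).
Deviating from 29 to 0 saves 29 dollars but forfeits the deviator's share of the drop in the group guarantee fund: 2.2/5 × 29 = 12.76.
So the deviation gain is 29 − 12.76 = 16.24, and the fine must be at least 16.24 dollars to wipe it out.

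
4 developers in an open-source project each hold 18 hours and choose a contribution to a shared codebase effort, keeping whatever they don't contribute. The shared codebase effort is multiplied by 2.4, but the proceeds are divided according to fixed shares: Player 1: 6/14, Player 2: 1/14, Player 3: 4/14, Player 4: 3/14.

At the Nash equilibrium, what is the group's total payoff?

A player with share s gets back 2.4·s per unit contributed, so full contribution is dominant for anyone with s > 1/2.4 = 0.4167 and zero contribution is dominant for anyone below.
The only share above 0.4167 is Player 1's 6/14, contributing 18; the remaining 3 contribute 0. Total contributed: 18.
The shared codebase effort pays out 2.4 × 18 = 43.20 in total (split across the unequal shares, but the aggregate is all that matters for the group sum).
The 3 free-riders keep 18 each, adding 54. Group total = 54 + 43.20 = 97.20.

97.20 hours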